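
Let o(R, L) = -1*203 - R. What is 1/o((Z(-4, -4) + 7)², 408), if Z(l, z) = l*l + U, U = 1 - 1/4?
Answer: -16/12273 ≈ -0.0013037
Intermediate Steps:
U = ¾ (U = 1 - 1*¼ = 1 - ¼ = ¾ ≈ 0.75000)
Z(l, z) = ¾ + l² (Z(l, z) = l*l + ¾ = l² + ¾ = ¾ + l²)
o(R, L) = -203 - R
1/o((Z(-4, -4) + 7)², 408) = 1/(-203 - ((¾ + (-4)²) + 7)²) = 1/(-203 - ((¾ + 16) + 7)²) = 1/(-203 - (67/4 + 7)²) = 1/(-203 - (95/4)²) = 1/(-203 - 1*9025/16) = 1/(-203 - 9025/16) = 1/(-12273/16) = -16/12273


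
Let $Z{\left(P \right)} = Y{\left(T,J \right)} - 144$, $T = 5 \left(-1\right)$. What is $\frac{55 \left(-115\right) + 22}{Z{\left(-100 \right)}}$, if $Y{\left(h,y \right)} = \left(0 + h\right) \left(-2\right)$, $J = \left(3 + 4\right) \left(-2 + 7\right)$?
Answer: $\frac{6303}{134} \approx 47.037$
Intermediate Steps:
$T = -5$
$J = 35$ ($J = 7 \cdot 5 = 35$)
$Y{\left(h,y \right)} = - 2 h$ ($Y{\left(h,y \right)} = h \left(-2\right) = - 2 h$)
$Z{\left(P \right)} = -134$ ($Z{\left(P \right)} = \left(-2\right) \left(-5\right) - 144 = 10 - 144 = -134$)
$\frac{55 \left(-115\right) + 22}{Z{\left(-100 \right)}} = \frac{55 \left(-115\right) + 22}{-134} = \left(-6325 + 22\right) \left(- \frac{1}{134}\right) = \left(-6303\right) \left(- \frac{1}{134}\right) = \frac{6303}{134}$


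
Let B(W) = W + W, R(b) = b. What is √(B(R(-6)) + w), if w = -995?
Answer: I*√1007 ≈ 31.733*I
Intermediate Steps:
B(W) = 2*W
√(B(R(-6)) + w) = √(2*(-6) - 995) = √(-12 - 995) = √(-1007) = I*√1007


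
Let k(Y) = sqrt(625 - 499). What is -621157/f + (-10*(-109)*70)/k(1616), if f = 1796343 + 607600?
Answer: -621157/2403943 + 5450*sqrt(14)/3 ≈ 6797.1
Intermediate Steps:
f = 2403943
k(Y) = 3*sqrt(14) (k(Y) = sqrt(126) = 3*sqrt(14))
-621157/f + (-10*(-109)*70)/k(1616) = -621157/2403943 + (-10*(-109)*70)/((3*sqrt(14))) = -621157*1/2403943 + (1090*70)*(sqrt(14)/42) = -621157/2403943 + 76300*(sqrt(14)/42) = -621157/2403943 + 5450*sqrt(14)/3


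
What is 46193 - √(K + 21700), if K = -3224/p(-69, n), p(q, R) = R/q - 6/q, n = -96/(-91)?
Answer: 46193 - 4*I*√327453/15 ≈ 46193.0 - 152.6*I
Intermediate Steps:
n = 96/91 (n = -96*(-1/91) = 96/91 ≈ 1.0549)
p(q, R) = -6/q + R/q
K = -3373916/75 (K = -3224*(-69/(-6 + 96/91)) = -3224/((-1/69*(-450/91))) = -3224/150/2093 = -3224*2093/150 = -3373916/75 ≈ -44986.)
46193 - √(K + 21700) = 46193 - √(-3373916/75 + 21700) = 46193 - √(-1746416/75) = 46193 - 4*I*√327453/15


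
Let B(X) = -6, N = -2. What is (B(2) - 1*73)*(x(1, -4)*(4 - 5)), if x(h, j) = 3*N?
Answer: -474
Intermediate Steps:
x(h, j) = -6 (x(h, j) = 3*(-2) = -6)
(B(2) - 1*73)*(x(1, -4)*(4 - 5)) = (-6 - 1*73)*(-6*(4 - 5)) = (-6 - 73)*(-6*(-1)) = -79*6 = -474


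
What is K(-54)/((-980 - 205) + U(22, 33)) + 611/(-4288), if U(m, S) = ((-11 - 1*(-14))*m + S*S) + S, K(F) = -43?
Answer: -186217/12864 ≈ -14.476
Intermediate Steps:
U(m, S) = S + S² + 3*m (U(m, S) = ((-11 + 14)*m + S²) + S = (3*m + S²) + S = (S² + 3*m) + S = S + S² + 3*m)
K(-54)/((-980 - 205) + U(22, 33)) + 611/(-4288) = -43/((-980 - 205) + (33 + 33² + 3*22)) + 611/(-4288) = -43/(-1185 + (33 + 1089 + 66)) + 611*(-1/4288) = -43/(-1185 + 1188) - 611/4288 = -43/3 - 611/4288 = -186217/12864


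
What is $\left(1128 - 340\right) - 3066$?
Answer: $-2278$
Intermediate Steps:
$\left(1128 - 340\right) - 3066 = 788 - 3066 = -2278$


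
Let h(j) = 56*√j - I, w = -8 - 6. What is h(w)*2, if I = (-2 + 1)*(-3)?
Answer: -6 + 112*I*√14 ≈ -6.0 + 419.07*I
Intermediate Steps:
w = -14
I = 3 (I = -1*(-3) = 3)
h(j) = -3 + 56*√j (h(j) = 56*√j - 1*3 = 56*√j - 3 = -3 + 56*√j)
h(w)*2 = (-3 + 56*√(-14))*2 = (-3 + 56*(I*√14))*2 = (-3 + 56*I*√14)*2 = -6 + 112*I*√14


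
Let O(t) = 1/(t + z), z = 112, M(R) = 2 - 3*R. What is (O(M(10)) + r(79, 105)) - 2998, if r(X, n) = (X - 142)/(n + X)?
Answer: -11585549/3864 ≈ -2998.3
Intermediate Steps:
r(X, n) = (-142 + X)/(X + n)
O(t) = 1/(112 + t) (O(t) = 1/(t + 112) = 1/(112 + t))
(O(M(10)) + r(79, 105)) - 2998 = (1/(112 + (2 - 3*10)) + (-142 + 79)/(79 + 105)) - 2998 = (1/(112 + (2 - 30)) - 63/184) - 2998 = (1/(112 - 28) + (1/184)*(-63)) - 2998 = (1/84 - 63/184) - 2998 = -1277/3864 - 2998 = -11585549/3864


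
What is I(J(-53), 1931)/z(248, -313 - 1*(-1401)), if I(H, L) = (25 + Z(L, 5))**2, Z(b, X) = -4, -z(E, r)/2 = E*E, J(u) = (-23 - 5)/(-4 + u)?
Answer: -441/123008 ≈ -0.0035851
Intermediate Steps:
J(u) = -28/(-4 + u)
z(E, r) = -2*E**2 (z(E, r) = -2*E*E = -2*E**2)
I(H, L) = 441 (I(H, L) = (25 - 4)**2 = 21**2 = 441)
I(J(-53), 1931)/z(248, -313 - 1*(-1401)) = 441/((-2*248**2)) = 441/((-2*61504)) = 441/(-123008) = 441*(-1/123008) = -441/123008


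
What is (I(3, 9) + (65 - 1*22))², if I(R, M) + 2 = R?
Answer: 1936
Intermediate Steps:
I(R, M) = -2 + R
(I(3, 9) + (65 - 1*22))² = ((-2 + 3) + (65 - 1*22))² = (1 + (65 - 22))² = (1 + 43)² = 44² = 1936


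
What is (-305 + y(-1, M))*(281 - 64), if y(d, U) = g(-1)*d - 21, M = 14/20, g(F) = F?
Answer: -70525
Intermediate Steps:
M = 7/10 (M = 14*(1/20) = 7/10 ≈ 0.70000)
y(d, U) = -21 - d (y(d, U) = -d - 21 = -21 - d)
(-305 + y(-1, M))*(281 - 64) = (-305 + (-21 - 1*(-1)))*(281 - 64) = (-305 + (-21 + 1))*217 = (-305 - 20)*217 = -325*217 = -70525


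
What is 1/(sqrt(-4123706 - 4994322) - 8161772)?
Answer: -2040443/16653632824503 - I*sqrt(2279507)/33307265649006 ≈ -1.2252e-7 - 4.533e-11*I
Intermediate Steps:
1/(sqrt(-4123706 - 4994322) - 8161772) = 1/(sqrt(-9118028) - 8161772) = 1/(2*I*sqrt(2279507) - 8161772) = 1/(-8161772 + 2*I*sqrt(2279507))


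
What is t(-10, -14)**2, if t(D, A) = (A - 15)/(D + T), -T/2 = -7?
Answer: 841/16 ≈ 52.563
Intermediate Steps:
T = 14 (T = -2*(-7) = 14)
t(D, A) = (-15 + A)/(14 + D) (t(D, A) = (A - 15)/(D + 14) = (-15 + A)/(14 + D))
t(-10, -14)**2 = ((-15 - 14)/(14 - 10))**2 = (-29/4)**2 = 841/16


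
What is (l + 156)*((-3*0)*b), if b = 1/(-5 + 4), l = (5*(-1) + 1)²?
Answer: 0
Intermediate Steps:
l = 16 (l = (-5 + 1)² = (-4)² = 16)
b = -1 (b = 1/(-1) = -1)
(l + 156)*((-3*0)*b) = (16 + 156)*(-3*0*(-1)) = 172*(0*(-1)) = 172*0 = 0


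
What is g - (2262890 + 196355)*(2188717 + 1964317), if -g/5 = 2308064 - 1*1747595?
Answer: -10213330901675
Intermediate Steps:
g = -2802345 (g = -5*(2308064 - 1*1747595) = -5*(2308064 - 1747595) = -5*560469 = -2802345)
g - (2262890 + 196355)*(2188717 + 1964317) = -2802345 - (2262890 + 196355)*(2188717 + 1964317) = -2802345 - 2459245*4153034 = -2802345 - 1*10213328099330 = -2802345 - 10213328099330 = -10213330901675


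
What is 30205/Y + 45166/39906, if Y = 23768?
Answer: 1139433109/474242904 ≈ 2.4026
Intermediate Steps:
30205/Y + 45166/39906 = 30205/23768 + 45166/39906 = 30205*(1/23768) + 45166*(1/39906) = 30205/23768 + 22583/19953 = 1139433109/474242904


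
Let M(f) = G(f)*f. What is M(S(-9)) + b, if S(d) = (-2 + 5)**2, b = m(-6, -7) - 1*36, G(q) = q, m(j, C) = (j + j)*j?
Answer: 117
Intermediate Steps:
m(j, C) = 2*j**2 (m(j, C) = (2*j)*j = 2*j**2)
b = 36 (b = 2*(-6)**2 - 1*36 = 2*36 - 36 = 72 - 36 = 36)
S(d) = 9 (S(d) = 3**2 = 9)
M(f) = f**2 (M(f) = f*f = f**2)
M(S(-9)) + b = 9**2 + 36 = 81 + 36 = 117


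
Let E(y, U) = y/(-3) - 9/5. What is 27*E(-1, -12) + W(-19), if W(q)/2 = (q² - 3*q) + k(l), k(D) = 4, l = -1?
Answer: 4022/5 ≈ 804.40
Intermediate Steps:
E(y, U) = -9/5 - y/3 (E(y, U) = y*(-⅓) - 9*⅕ = -y/3 - 9/5 = -9/5 - y/3)
W(q) = 8 - 6*q + 2*q² (W(q) = 2*((q² - 3*q) + 4) = 2*(4 + q² - 3*q) = 8 - 6*q + 2*q²)
27*E(-1, -12) + W(-19) = 27*(-9/5 - ⅓*(-1)) + (8 - 6*(-19) + 2*(-19)²) = 27*(-9/5 + ⅓) + (8 + 114 + 2*361) = 27*(-22/15) + (8 + 114 + 722) = -198/5 + 844 = 4022/5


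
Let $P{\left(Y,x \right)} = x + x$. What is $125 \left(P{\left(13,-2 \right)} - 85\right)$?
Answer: $-11125$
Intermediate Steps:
$P{\left(Y,x \right)} = 2 x$
$125 \left(P{\left(13,-2 \right)} - 85\right) = 125 \left(2 \left(-2\right) - 85\right) = 125 \left(-4 - 85\right) = 125 \left(-89\right) = -11125$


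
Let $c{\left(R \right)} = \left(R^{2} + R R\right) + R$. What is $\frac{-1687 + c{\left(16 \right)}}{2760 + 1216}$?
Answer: $- \frac{1159}{3976} \approx -0.2915$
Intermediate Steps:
$c{\left(R \right)} = R + 2 R^{2}$ ($c{\left(R \right)} = \left(R^{2} + R^{2}\right) + R = 2 R^{2} + R = R + 2 R^{2}$)
$\frac{-1687 + c{\left(16 \right)}}{2760 + 1216} = \frac{-1687 + 16 \left(1 + 2 \cdot 16\right)}{2760 + 1216} = \frac{-1687 + 16 \left(1 + 32\right)}{3976} = \left(-1687 + 16 \cdot 33\right) \frac{1}{3976} = \left(-1687 + 528\right) \frac{1}{3976} = \left(-1159\right) \frac{1}{3976} = - \frac{1159}{3976}$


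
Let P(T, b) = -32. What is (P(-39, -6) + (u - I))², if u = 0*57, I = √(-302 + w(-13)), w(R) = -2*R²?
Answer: 384 + 512*I*√10 ≈ 384.0 + 1619.1*I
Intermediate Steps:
I = 8*I*√10 (I = √(-302 - 2*(-13)²) = √(-302 - 2*169) = √(-302 - 338) = √(-640) = 8*I*√10 ≈ 25.298*I)
u = 0
(P(-39, -6) + (u - I))² = (-32 + (0 - 8*I*√10))² = (-32 - 8*I*√10)²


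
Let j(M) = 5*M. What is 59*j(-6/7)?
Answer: -1770/7 ≈ -252.86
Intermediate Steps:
59*j(-6/7) = 59*(5*(-6/7)) = 59*(-30/7) = -1770/7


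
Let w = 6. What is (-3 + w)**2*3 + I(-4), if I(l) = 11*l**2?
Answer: 203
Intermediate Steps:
(-3 + w)**2*3 + I(-4) = (-3 + 6)**2*3 + 11*(-4)**2 = 3**2*3 + 11*16 = 9*3 + 176 = 27 + 176 = 203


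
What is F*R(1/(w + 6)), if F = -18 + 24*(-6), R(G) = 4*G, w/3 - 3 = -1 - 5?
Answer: 216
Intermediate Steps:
w = -9 (w = 9 + 3*(-1 - 5) = 9 + 3*(-6) = 9 - 18 = -9)
F = -162 (F = -18 - 144 = -162)
F*R(1/(w + 6)) = -648/(-9 + 6) = -648/(-3) = -648*(-1)/3 = -162*(-4/3) = 216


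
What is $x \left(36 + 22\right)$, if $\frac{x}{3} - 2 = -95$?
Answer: $-16182$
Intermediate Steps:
$x = -279$ ($x = 6 + 3 \left(-95\right) = 6 - 285 = -279$)
$x \left(36 + 22\right) = - 279 \left(36 + 22\right) = \left(-279\right) 58 = -16182$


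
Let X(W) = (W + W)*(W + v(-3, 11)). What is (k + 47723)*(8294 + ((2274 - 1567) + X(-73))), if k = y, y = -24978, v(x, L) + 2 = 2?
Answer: 447143955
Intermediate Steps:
v(x, L) = 0 (v(x, L) = -2 + 2 = 0)
k = -24978
X(W) = 2*W**2 (X(W) = (W + W)*(W + 0) = (2*W)*W = 2*W**2)
(k + 47723)*(8294 + ((2274 - 1567) + X(-73))) = (-24978 + 47723)*(8294 + ((2274 - 1567) + 2*(-73)**2)) = 22745*(8294 + (707 + 2*5329)) = 22745*(8294 + (707 + 10658)) = 22745*(8294 + 11365) = 22745*19659 = 447143955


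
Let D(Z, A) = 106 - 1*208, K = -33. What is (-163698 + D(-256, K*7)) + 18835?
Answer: -144965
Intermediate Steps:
D(Z, A) = -102 (D(Z, A) = 106 - 208 = -102)
(-163698 + D(-256, K*7)) + 18835 = (-163698 - 102) + 18835 = -163800 + 18835 = -144965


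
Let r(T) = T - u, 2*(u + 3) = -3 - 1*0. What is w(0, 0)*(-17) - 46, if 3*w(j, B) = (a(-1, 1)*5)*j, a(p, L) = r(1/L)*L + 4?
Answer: -46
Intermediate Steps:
u = -9/2 (u = -3 + (-3 - 1*0)/2 = -3 + (-3 + 0)/2 = -3 + (½)*(-3) = -3 - 3/2 = -9/2 ≈ -4.5000)
r(T) = 9/2 + T (r(T) = T - 1*(-9/2) = T + 9/2 = 9/2 + T)
a(p, L) = 4 + L*(9/2 + 1/L) (a(p, L) = (9/2 + 1/L)*L + 4 = L*(9/2 + 1/L) + 4 = 4 + L*(9/2 + 1/L))
w(j, B) = 95*j/6 (w(j, B) = (((5 + (9/2)*1)*5)*j)/3 = (((5 + 9/2)*5)*j)/3 = (((19/2)*5)*j)/3 = (95*j/2)/3 = 95*j/6)
w(0, 0)*(-17) - 46 = ((95/6)*0)*(-17) - 46 = 0*(-17) - 46 = 0 - 46 = -46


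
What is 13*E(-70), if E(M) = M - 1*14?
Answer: -1092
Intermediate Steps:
E(M) = -14 + M (E(M) = M - 14 = -14 + M)
13*E(-70) = 13*(-14 - 70) = 13*(-84) = -1092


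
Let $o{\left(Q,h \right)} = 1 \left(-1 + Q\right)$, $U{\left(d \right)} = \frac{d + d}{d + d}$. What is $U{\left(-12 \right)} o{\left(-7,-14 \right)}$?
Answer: $-8$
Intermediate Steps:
$U{\left(d \right)} = 1$ ($U{\left(d \right)} = \frac{2 d}{2 d} = 2 d \frac{1}{2 d} = 1$)
$o{\left(Q,h \right)} = -1 + Q$
$U{\left(-12 \right)} o{\left(-7,-14 \right)} = 1 \left(-1 - 7\right) = 1 \left(-8\right) = -8$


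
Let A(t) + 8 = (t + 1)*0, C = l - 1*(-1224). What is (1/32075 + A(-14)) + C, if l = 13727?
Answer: 479296726/32075 ≈ 14943.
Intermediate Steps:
C = 14951 (C = 13727 - 1*(-1224) = 13727 + 1224 = 14951)
A(t) = -8 (A(t) = -8 + (t + 1)*0 = -8 + (1 + t)*0 = -8 + 0 = -8)
(1/32075 + A(-14)) + C = (1/32075 - 8) + 14951 = -256599/32075 + 14951 = 479296726/32075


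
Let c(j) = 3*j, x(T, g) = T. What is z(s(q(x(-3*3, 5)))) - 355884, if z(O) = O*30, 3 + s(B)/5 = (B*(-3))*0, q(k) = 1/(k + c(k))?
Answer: -356334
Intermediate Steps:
q(k) = 1/(4*k) (q(k) = 1/(k + 3*k) = 1/(4*k))
s(B) = -15 (s(B) = -15 + 5*((B*(-3))*0) = -15 + 5*(-3*B*0) = -15 + 5*0 = -15 + 0 = -15)
z(O) = 30*O
z(s(q(x(-3*3, 5)))) - 355884 = 30*(-15) - 355884 = -450 - 355884 = -356334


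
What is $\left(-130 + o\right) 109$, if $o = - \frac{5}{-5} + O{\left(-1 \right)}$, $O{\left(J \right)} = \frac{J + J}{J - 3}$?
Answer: $- \frac{28013}{2} \approx -14007.0$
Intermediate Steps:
$O{\left(J \right)} = \frac{2 J}{-3 + J}$
$o = \frac{3}{2}$ ($o = - \frac{5}{-5} + 2 \left(-1\right) \frac{1}{-3 - 1} = \left(-5\right) \left(- \frac{1}{5}\right) + 2 \left(-1\right) \frac{1}{-4} = 1 + 2 \left(-1\right) \left(- \frac{1}{4}\right) = 1 + \frac{1}{2} = \frac{3}{2} \approx 1.5$)
$\left(-130 + o\right) 109 = \left(-130 + \frac{3}{2}\right) 109 = \left(- \frac{257}{2}\right) 109 = - \frac{28013}{2}$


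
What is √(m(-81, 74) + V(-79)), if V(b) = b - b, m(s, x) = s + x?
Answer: I*√7 ≈ 2.6458*I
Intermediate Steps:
V(b) = 0
√(m(-81, 74) + V(-79)) = √((-81 + 74) + 0) = √(-7 + 0) = √(-7) = I*√7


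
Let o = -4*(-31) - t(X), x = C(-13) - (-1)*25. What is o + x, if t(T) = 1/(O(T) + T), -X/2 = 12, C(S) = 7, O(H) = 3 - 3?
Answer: 3745/24 ≈ 156.04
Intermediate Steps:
O(H) = 0
X = -24 (X = -2*12 = -24)
x = 32 (x = 7 - (-1)*25 = 7 - 1*(-25) = 7 + 25 = 32)
t(T) = 1/T (t(T) = 1/(0 + T) = 1/T)
o = 2977/24 (o = -4*(-31) - 1/(-24) = 124 - 1*(-1/24) = 124 + 1/24 = 2977/24 ≈ 124.04)
o + x = 2977/24 + 32 = 3745/24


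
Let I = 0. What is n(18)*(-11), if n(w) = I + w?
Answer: -198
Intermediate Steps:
n(w) = w (n(w) = 0 + w = w)
n(18)*(-11) = 18*(-11) = -198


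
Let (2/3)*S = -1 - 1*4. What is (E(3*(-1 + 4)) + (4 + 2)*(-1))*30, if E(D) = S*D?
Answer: -2205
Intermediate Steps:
S = -15/2 (S = 3*(-1 - 1*4)/2 = 3*(-1 - 4)/2 = (3/2)*(-5) = -15/2 ≈ -7.5000)
E(D) = -15*D/2
(E(3*(-1 + 4)) + (4 + 2)*(-1))*30 = (-45*(-1 + 4)/2 + (4 + 2)*(-1))*30 = (-45*3/2 + 6*(-1))*30 = (-15/2*9 - 6)*30 = (-135/2 - 6)*30 = -147/2*30 = -2205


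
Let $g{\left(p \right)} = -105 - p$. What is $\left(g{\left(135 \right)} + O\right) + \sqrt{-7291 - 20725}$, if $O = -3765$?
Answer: $-4005 + 4 i \sqrt{1751} \approx -4005.0 + 167.38 i$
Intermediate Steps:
$\left(g{\left(135 \right)} + O\right) + \sqrt{-7291 - 20725} = \left(\left(-105 - 135\right) - 3765\right) + \sqrt{-7291 - 20725} = \left(\left(-105 - 135\right) - 3765\right) + \sqrt{-28016} = \left(-240 - 3765\right) + 4 i \sqrt{1751} = -4005 + 4 i \sqrt{1751}$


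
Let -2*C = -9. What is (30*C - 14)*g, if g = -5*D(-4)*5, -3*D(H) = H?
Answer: -12100/3 ≈ -4033.3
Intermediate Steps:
C = 9/2 (C = -½*(-9) = 9/2 ≈ 4.5000)
D(H) = -H/3
g = -100/3 (g = -(-5)*(-4)/3*5 = -5*4/3*5 = -20/3*5 = -100/3 ≈ -33.333)
(30*C - 14)*g = (30*(9/2) - 14)*(-100/3) = (135 - 14)*(-100/3) = 121*(-100/3) = -12100/3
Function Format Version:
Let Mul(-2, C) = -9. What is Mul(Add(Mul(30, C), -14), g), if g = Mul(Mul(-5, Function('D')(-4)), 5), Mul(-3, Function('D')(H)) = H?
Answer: Rational(-12100, 3) ≈ -4033.3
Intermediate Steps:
C = Rational(9, 2) (C = Mul(Rational(-1, 2), -9) = Rational(9, 2) ≈ 4.5000)
Function('D')(H) = Mul(Rational(-1, 3), H)
g = Rational(-100, 3) (g = Mul(Mul(-5, Mul(Rational(-1, 3), -4)), 5) = Mul(Mul(-5, Rational(4, 3)), 5) = Mul(Rational(-20, 3), 5) = Rational(-100, 3) ≈ -33.333)
Mul(Add(Mul(30, C), -14), g) = Mul(Add(Mul(30, Rational(9, 2)), -14), Rational(-100, 3)) = Mul(Add(135, -14), Rational(-100, 3)) = Mul(121, Rational(-100, 3)) = Rational(-12100, 3)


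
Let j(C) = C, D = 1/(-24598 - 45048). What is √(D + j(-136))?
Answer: I*√659676952622/69646 ≈ 11.662*I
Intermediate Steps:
D = -1/69646 (D = 1/(-69646) = -1/69646 ≈ -1.4358e-5)
√(D + j(-136)) = √(-1/69646 - 136) = √(-9471857/69646) = I*√659676952622/69646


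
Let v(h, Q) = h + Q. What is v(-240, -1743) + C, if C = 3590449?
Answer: 3588466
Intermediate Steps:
v(h, Q) = Q + h
v(-240, -1743) + C = (-1743 - 240) + 3590449 = -1983 + 3590449 = 3588466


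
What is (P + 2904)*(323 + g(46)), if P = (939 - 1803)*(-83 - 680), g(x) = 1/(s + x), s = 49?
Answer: 20318305296/95 ≈ 2.1388e+8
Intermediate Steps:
g(x) = 1/(49 + x)
P = 659232 (P = -864*(-763) = 659232)
(P + 2904)*(323 + g(46)) = (659232 + 2904)*(323 + 1/(49 + 46)) = 662136*(323 + 1/95) = 662136*(30686/95) = 20318305296/95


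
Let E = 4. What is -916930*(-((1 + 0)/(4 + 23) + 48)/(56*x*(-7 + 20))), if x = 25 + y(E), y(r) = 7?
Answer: 84947015/44928 ≈ 1890.7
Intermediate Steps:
x = 32 (x = 25 + 7 = 32)
-916930*(-((1 + 0)/(4 + 23) + 48)/(56*x*(-7 + 20))) = -916930*(-((1 + 0)/(4 + 23) + 48)/(1792*(-7 + 20))) = -916930/((-23296/(1/27 + 48))) = -916930/((-23296/1297/27)) = -916930/((-23296*27/1297)) = -916930/((-1792*351/1297)) = -916930/(-628992/1297) = -916930*(-1297/628992) = 84947015/44928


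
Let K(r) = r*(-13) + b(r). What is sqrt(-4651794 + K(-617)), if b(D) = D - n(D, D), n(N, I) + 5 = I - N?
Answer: I*sqrt(4644385) ≈ 2155.1*I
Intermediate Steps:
n(N, I) = -5 + I - N (n(N, I) = -5 + (I - N) = -5 + I - N)
b(D) = 5 + D (b(D) = D - (-5 + D - D) = D - 1*(-5) = D + 5 = 5 + D)
K(r) = 5 - 12*r (K(r) = r*(-13) + (5 + r) = -13*r + (5 + r) = 5 - 12*r)
sqrt(-4651794 + K(-617)) = sqrt(-4651794 + (5 - 12*(-617))) = sqrt(-4651794 + (5 + 7404)) = sqrt(-4651794 + 7409) = sqrt(-4644385) = I*sqrt(4644385)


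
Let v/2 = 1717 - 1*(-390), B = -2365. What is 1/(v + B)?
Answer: 1/1849 ≈ 0.00054083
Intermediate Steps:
v = 4214 (v = 2*(1717 - 1*(-390)) = 2*(1717 + 390) = 2*2107 = 4214)
1/(v + B) = 1/(4214 - 2365) = 1/1849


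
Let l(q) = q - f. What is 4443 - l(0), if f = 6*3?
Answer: 4461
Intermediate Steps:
f = 18
l(q) = -18 + q (l(q) = q - 1*18 = q - 18 = -18 + q)
4443 - l(0) = 4443 - (-18 + 0) = 4443 - 1*(-18) = 4443 + 18 = 4461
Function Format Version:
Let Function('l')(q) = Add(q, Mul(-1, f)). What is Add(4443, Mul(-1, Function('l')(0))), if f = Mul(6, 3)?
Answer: 4461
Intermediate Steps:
f = 18
Function('l')(q) = Add(-18, q) (Function('l')(q) = Add(q, Mul(-1, 18)) = Add(q, -18) = Add(-18, q))
Add(4443, Mul(-1, Function('l')(0))) = Add(4443, Mul(-1, Add(-18, 0))) = Add(4443, Mul(-1, -18)) = Add(4443, 18) = 4461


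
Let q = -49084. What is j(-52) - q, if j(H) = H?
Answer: 49032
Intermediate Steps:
j(-52) - q = -52 - 1*(-49084) = -52 + 49084 = 49032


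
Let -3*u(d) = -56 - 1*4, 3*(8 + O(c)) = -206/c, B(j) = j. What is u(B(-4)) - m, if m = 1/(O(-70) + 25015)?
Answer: 52516655/2625838 ≈ 20.000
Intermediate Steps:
O(c) = -8 - 206/(3*c) (O(c) = -8 + (-206/c)/3 = -8 - 206/(3*c))
u(d) = 20 (u(d) = -(-56 - 1*4)/3 = -(-56 - 4)/3 = -⅓*(-60) = 20)
m = 105/2625838 (m = 1/((-8 - 206/3/(-70)) + 25015) = 1/((-8 - 206/3*(-1/70)) + 25015) = 1/((-8 + 103/105) + 25015) = 1/(-737/105 + 25015) = 1/(2625838/105) = 105/2625838 ≈ 3.9987e-5)
u(B(-4)) - m = 20 - 1*105/2625838 = 20 - 105/2625838 = 52516655/2625838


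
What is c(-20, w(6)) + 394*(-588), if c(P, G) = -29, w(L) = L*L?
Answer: -231701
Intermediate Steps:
w(L) = L²
c(-20, w(6)) + 394*(-588) = -29 + 394*(-588) = -29 - 231672 = -231701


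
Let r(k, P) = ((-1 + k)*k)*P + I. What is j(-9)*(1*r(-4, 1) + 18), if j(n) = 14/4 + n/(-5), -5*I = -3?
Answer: 10229/50 ≈ 204.58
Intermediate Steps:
I = 3/5 (I = -1/5*(-3) = 3/5 ≈ 0.60000)
r(k, P) = 3/5 + P*k*(-1 + k) (r(k, P) = ((-1 + k)*k)*P + 3/5 = (k*(-1 + k))*P + 3/5 = P*k*(-1 + k) + 3/5 = 3/5 + P*k*(-1 + k))
j(n) = 7/2 - n/5 (j(n) = 14*(1/4) + n*(-1/5) = 7/2 - n/5)
j(-9)*(1*r(-4, 1) + 18) = (7/2 - 1/5*(-9))*(1*(3/5 + 1*(-4)**2 - 1*1*(-4)) + 18) = (7/2 + 9/5)*(1*(3/5 + 1*16 + 4) + 18) = 53*(1*(3/5 + 16 + 4) + 18)/10 = 53*(1*(103/5) + 18)/10 = 53*(103/5 + 18)/10 = (53/10)*(193/5) = 10229/50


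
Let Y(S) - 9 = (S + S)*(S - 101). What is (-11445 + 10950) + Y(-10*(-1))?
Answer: -2306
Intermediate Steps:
Y(S) = 9 + 2*S*(-101 + S) (Y(S) = 9 + (S + S)*(S - 101) = 9 + (2*S)*(-101 + S) = 9 + 2*S*(-101 + S))
(-11445 + 10950) + Y(-10*(-1)) = (-11445 + 10950) + (9 - (-2020)*(-1) + 2*(-10*(-1))**2) = -495 + (9 - 202*10 + 2*10**2) = -495 + (9 - 2020 + 2*100) = -495 + (9 - 2020 + 200) = -495 - 1811 = -2306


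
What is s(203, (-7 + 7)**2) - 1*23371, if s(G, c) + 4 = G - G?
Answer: -23375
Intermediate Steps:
s(G, c) = -4 (s(G, c) = -4 + (G - G) = -4 + 0 = -4)
s(203, (-7 + 7)**2) - 1*23371 = -4 - 1*23371 = -4 - 23371 = -23375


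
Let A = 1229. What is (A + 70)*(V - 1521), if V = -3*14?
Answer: -2030337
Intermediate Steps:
V = -42
(A + 70)*(V - 1521) = (1229 + 70)*(-42 - 1521) = 1299*(-1563) = -2030337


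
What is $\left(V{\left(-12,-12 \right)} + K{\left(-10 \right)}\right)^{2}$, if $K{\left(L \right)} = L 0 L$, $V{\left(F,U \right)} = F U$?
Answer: $20736$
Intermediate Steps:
$K{\left(L \right)} = 0$ ($K{\left(L \right)} = 0 L = 0$)
$\left(V{\left(-12,-12 \right)} + K{\left(-10 \right)}\right)^{2} = \left(\left(-12\right) \left(-12\right) + 0\right)^{2} = \left(144 + 0\right)^{2} = 144^{2} = 20736$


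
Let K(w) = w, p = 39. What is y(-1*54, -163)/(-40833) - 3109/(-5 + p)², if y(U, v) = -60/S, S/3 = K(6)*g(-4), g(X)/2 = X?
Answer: -95212709/35402211 ≈ -2.6895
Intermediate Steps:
g(X) = 2*X
S = -144 (S = 3*(6*(2*(-4))) = 3*(6*(-8)) = 3*(-48) = -144)
y(U, v) = 5/12 (y(U, v) = -60/(-144) = -60*(-1/144) = 5/12)
y(-1*54, -163)/(-40833) - 3109/(-5 + p)² = (5/12)/(-40833) - 3109/(-5 + 39)² = (5/12)*(-1/40833) - 3109/(34²) = -5/489996 - 3109/1156 = -95212709/35402211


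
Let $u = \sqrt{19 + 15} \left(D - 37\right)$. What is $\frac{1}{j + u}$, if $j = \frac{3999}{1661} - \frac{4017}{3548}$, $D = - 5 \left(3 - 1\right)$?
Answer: $- \frac{44294768692020}{2608385120454432079} - \frac{1632316404219248 \sqrt{34}}{2608385120454432079} \approx -0.003666$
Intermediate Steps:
$D = -10$ ($D = \left(-5\right) 2 = -10$)
$u = - 47 \sqrt{34}$ ($u = \sqrt{19 + 15} \left(-10 - 37\right) = \sqrt{34} \left(-47\right) = - 47 \sqrt{34} \approx -274.05$)
$j = \frac{7516215}{5893228}$ ($j = 3999 \cdot \frac{1}{1661} - \frac{4017}{3548} = \frac{3999}{1661} - \frac{4017}{3548} = \frac{7516215}{5893228} \approx 1.2754$)
$\frac{1}{j + u} = \frac{1}{\frac{7516215}{5893228} - 47 \sqrt{34}}$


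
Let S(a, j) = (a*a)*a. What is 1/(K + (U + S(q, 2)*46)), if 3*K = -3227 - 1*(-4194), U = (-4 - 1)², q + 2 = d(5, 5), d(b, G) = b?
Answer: 3/4768 ≈ 0.00062920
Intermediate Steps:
q = 3 (q = -2 + 5 = 3)
U = 25 (U = (-5)² = 25)
S(a, j) = a³ (S(a, j) = a²*a = a³)
K = 967/3 (K = (-3227 - 1*(-4194))/3 = (-3227 + 4194)/3 = (⅓)*967 = 967/3 ≈ 322.33)
1/(K + (U + S(q, 2)*46)) = 1/(967/3 + (25 + 3³*46)) = 1/(967/3 + (25 + 27*46)) = 1/(967/3 + (25 + 1242)) = 1/(967/3 + 1267) = 1/(4768/3) = 3/4768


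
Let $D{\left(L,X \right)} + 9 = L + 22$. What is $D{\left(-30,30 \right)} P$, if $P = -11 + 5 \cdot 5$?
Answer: $-238$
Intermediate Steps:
$D{\left(L,X \right)} = 13 + L$ ($D{\left(L,X \right)} = -9 + \left(L + 22\right) = -9 + \left(22 + L\right) = 13 + L$)
$P = 14$ ($P = -11 + 25 = 14$)
$D{\left(-30,30 \right)} P = \left(13 - 30\right) 14 = \left(-17\right) 14 = -238$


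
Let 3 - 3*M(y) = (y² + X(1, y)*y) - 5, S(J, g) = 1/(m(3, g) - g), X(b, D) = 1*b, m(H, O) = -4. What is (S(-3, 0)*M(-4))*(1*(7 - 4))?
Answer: 1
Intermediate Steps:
X(b, D) = b
S(J, g) = 1/(-4 - g)
M(y) = 8/3 - y/3 - y²/3 (M(y) = 1 - ((y² + 1*y) - 5)/3 = 1 - ((y² + y) - 5)/3 = 1 - ((y + y²) - 5)/3 = 1 - (-5 + y + y²)/3 = 1 + (5/3 - y/3 - y²/3) = 8/3 - y/3 - y²/3)
(S(-3, 0)*M(-4))*(1*(7 - 4)) = ((-1/(4 + 0))*(8/3 - ⅓*(-4) - ⅓*(-4)²))*(1*(7 - 4)) = ((-1/4)*(8/3 + 4/3 - ⅓*16))*(1*3) = ((-1*¼)*(8/3 + 4/3 - 16/3))*3 = -¼*(-4/3)*3 = (⅓)*3 = 1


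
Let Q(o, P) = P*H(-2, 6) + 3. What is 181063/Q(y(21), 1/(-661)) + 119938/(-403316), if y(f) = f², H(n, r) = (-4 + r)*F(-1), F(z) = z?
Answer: 24134843383629/400291130 ≈ 60293.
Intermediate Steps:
H(n, r) = 4 - r (H(n, r) = (-4 + r)*(-1) = 4 - r)
Q(o, P) = 3 - 2*P (Q(o, P) = P*(4 - 1*6) + 3 = P*(4 - 6) + 3 = P*(-2) + 3 = -2*P + 3 = 3 - 2*P)
181063/Q(y(21), 1/(-661)) + 119938/(-403316) = 181063/(3 - 2/(-661)) + 119938/(-403316) = 181063/(3 - 2*(-1/661)) + 119938*(-1/403316) = 181063/(3 + 2/661) - 59969/201658 = 181063/(1985/661) - 59969/201658 = 181063*(661/1985) - 59969/201658 = 119682643/1985 - 59969/201658 = 24134843383629/400291130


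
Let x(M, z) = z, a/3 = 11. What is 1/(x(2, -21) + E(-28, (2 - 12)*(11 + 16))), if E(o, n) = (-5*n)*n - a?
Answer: -1/364554 ≈ -2.7431e-6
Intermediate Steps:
a = 33 (a = 3*11 = 33)
E(o, n) = -33 - 5*n**2 (E(o, n) = (-5*n)*n - 1*33 = -5*n**2 - 33 = -33 - 5*n**2)
1/(x(2, -21) + E(-28, (2 - 12)*(11 + 16))) = 1/(-21 + (-33 - 5*(2 - 12)**2*(11 + 16)**2)) = 1/(-21 + (-33 - 5*(-10*27)**2)) = 1/(-21 + (-33 - 5*(-270)**2)) = 1/(-21 + (-33 - 5*72900)) = 1/(-21 + (-33 - 364500)) = 1/(-21 - 364533) = 1/(-364554) = -1/364554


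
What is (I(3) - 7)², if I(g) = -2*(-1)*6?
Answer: 25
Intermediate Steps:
I(g) = 12 (I(g) = 2*6 = 12)
(I(3) - 7)² = (12 - 7)² = 5² = 25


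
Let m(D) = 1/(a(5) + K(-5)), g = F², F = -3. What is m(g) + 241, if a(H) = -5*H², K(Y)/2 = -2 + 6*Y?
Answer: 45548/189 ≈ 240.99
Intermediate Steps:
K(Y) = -4 + 12*Y (K(Y) = 2*(-2 + 6*Y) = -4 + 12*Y)
g = 9 (g = (-3)² = 9)
m(D) = -1/189 (m(D) = 1/(-5*5² + (-4 + 12*(-5))) = 1/(-5*25 + (-4 - 60)) = 1/(-125 - 64) = 1/(-189) = -1/189)
m(g) + 241 = -1/189 + 241 = 45548/189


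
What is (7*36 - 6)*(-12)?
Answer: -2952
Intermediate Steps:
(7*36 - 6)*(-12) = (252 - 6)*(-12) = 246*(-12) = -2952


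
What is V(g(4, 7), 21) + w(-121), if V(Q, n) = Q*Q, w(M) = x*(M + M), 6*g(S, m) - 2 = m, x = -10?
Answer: 9689/4 ≈ 2422.3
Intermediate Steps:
g(S, m) = ⅓ + m/6
w(M) = -20*M (w(M) = -10*(M + M) = -20*M)
V(Q, n) = Q²
V(g(4, 7), 21) + w(-121) = (⅓ + (⅙)*7)² - 20*(-121) = (⅓ + 7/6)² + 2420 = (3/2)² + 2420 = 9/4 + 2420 = 9689/4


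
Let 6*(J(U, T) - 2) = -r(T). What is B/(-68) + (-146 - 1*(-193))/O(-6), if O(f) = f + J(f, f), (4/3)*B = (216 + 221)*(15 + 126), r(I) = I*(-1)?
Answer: -937039/1360 ≈ -689.00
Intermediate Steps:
r(I) = -I
B = 184851/4 (B = 3*((216 + 221)*(15 + 126))/4 = 3*(437*141)/4 = (¾)*61617 = 184851/4 ≈ 46213.)
J(U, T) = 2 + T/6 (J(U, T) = 2 + (-(-1)*T)/6 = 2 + T/6)
O(f) = 2 + 7*f/6 (O(f) = f + (2 + f/6) = 2 + 7*f/6)
B/(-68) + (-146 - 1*(-193))/O(-6) = (184851/4)/(-68) + (-146 - 1*(-193))/(2 + (7/6)*(-6)) = (184851/4)*(-1/68) + (-146 + 193)/(2 - 7) = -184851/272 + 47/(-5) = -184851/272 + 47*(-⅕) = -184851/272 - 47/5 = -937039/1360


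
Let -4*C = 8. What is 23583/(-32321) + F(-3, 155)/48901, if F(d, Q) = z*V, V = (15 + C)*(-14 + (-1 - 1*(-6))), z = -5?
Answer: -1134324498/1580529221 ≈ -0.71769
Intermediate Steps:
C = -2 (C = -¼*8 = -2)
V = -117 (V = (15 - 2)*(-14 + (-1 - 1*(-6))) = 13*(-14 + (-1 + 6)) = 13*(-14 + 5) = 13*(-9) = -117)
F(d, Q) = 585 (F(d, Q) = -5*(-117) = 585)
23583/(-32321) + F(-3, 155)/48901 = 23583/(-32321) + 585/48901 = 23583*(-1/32321) + 585*(1/48901) = -23583/32321 + 585/48901 = -1134324498/1580529221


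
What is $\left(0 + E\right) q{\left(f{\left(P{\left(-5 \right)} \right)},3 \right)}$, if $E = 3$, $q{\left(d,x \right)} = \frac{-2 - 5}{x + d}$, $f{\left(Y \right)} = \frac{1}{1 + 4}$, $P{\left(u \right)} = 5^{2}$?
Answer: $- \frac{105}{16} \approx -6.5625$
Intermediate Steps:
$P{\left(u \right)} = 25$
$f{\left(Y \right)} = \frac{1}{5}$
$q{\left(d,x \right)} = - \frac{7}{d + x}$
$\left(0 + E\right) q{\left(f{\left(P{\left(-5 \right)} \right)},3 \right)} = \left(0 + 3\right) \left(- \frac{7}{\frac{1}{5} + 3}\right) = 3 \left(- \frac{7}{\frac{16}{5}}\right) = 3 \left(\left(-7\right) \frac{5}{16}\right) = 3 \left(- \frac{35}{16}\right) = - \frac{105}{16}$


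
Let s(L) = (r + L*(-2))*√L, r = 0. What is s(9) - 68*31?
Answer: -2162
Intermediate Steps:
s(L) = -2*L^(3/2) (s(L) = (0 + L*(-2))*√L = (0 - 2*L)*√L = (-2*L)*√L = -2*L^(3/2))
s(9) - 68*31 = -2*9^(3/2) - 68*31 = -2*27 - 2108 = -54 - 2108 = -2162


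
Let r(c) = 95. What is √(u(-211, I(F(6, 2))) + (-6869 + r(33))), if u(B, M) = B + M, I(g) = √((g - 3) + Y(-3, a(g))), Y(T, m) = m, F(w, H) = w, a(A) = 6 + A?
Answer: √(-6985 + √15) ≈ 83.553*I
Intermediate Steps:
I(g) = √(3 + 2*g) (I(g) = √((g - 3) + (6 + g)) = √((-3 + g) + (6 + g)) = √(3 + 2*g))
√(u(-211, I(F(6, 2))) + (-6869 + r(33))) = √((-211 + √(3 + 2*6)) + (-6869 + 95)) = √((-211 + √(3 + 12)) - 6774) = √((-211 + √15) - 6774) = √(-6985 + √15)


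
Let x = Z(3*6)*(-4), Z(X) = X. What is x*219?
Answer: -15768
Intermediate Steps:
x = -72 (x = (3*6)*(-4) = 18*(-4) = -72)
x*219 = -72*219 = -15768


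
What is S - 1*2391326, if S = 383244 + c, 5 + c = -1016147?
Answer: -3024234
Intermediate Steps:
c = -1016152 (c = -5 - 1016147 = -1016152)
S = -632908 (S = 383244 - 1016152 = -632908)
S - 1*2391326 = -632908 - 1*2391326 = -632908 - 2391326 = -3024234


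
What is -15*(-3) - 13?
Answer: 32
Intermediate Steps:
-15*(-3) - 13 = 45 - 13 = 32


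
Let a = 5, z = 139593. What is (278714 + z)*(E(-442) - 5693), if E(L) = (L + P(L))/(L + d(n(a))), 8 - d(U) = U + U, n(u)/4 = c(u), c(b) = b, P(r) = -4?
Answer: -564303672526/237 ≈ -2.3810e+9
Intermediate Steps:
n(u) = 4*u
d(U) = 8 - 2*U (d(U) = 8 - (U + U) = 8 - 2*U)
E(L) = (-4 + L)/(-32 + L) (E(L) = (L - 4)/(L + (8 - 8*5)) = (-4 + L)/(L + (8 - 2*20)) = (-4 + L)/(L + (8 - 40)) = (-4 + L)/(L - 32) = (-4 + L)/(-32 + L))
(278714 + z)*(E(-442) - 5693) = (278714 + 139593)*((-4 - 442)/(-32 - 442) - 5693) = 418307*(-446/(-474) - 5693) = 418307*(-1/474*(-446) - 5693) = 418307*(223/237 - 5693) = 418307*(-1349018/237) = -564303672526/237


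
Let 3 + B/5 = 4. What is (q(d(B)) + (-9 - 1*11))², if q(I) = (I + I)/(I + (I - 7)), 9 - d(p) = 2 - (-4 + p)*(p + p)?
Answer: 256036/729 ≈ 351.22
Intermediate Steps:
B = 5 (B = -15 + 5*4 = -15 + 20 = 5)
d(p) = 7 + 2*p*(-4 + p) (d(p) = 9 - (2 - (-4 + p)*(p + p)) = 9 - (2 - (-4 + p)*2*p) = 9 - (2 - 2*p*(-4 + p)) = 9 + (-2 + 2*p*(-4 + p)) = 7 + 2*p*(-4 + p))
q(I) = 2*I/(-7 + 2*I) (q(I) = (2*I)/(I + (-7 + I)) = (2*I)/(-7 + 2*I) = 2*I/(-7 + 2*I))
(q(d(B)) + (-9 - 1*11))² = (2*(7 - 8*5 + 2*5²)/(-7 + 2*(7 - 8*5 + 2*5²)) + (-9 - 1*11))² = (2*(7 - 40 + 2*25)/(-7 + 2*(7 - 40 + 2*25)) + (-9 - 11))² = (2*(7 - 40 + 50)/(-7 + 2*(7 - 40 + 50)) - 20)² = (2*17/(-7 + 2*17) - 20)² = (2*17/(-7 + 34) - 20)² = (2*17/27 - 20)² = (2*17*(1/27) - 20)² = (34/27 - 20)² = (-506/27)² = 256036/729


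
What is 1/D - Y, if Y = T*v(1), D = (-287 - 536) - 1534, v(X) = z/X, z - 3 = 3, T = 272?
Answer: -3846625/2357 ≈ -1632.0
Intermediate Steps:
z = 6 (z = 3 + 3 = 6)
v(X) = 6/X
D = -2357 (D = -823 - 1534 = -2357)
Y = 1632 (Y = 272*(6/1) = 272*(6*1) = 272*6 = 1632)
1/D - Y = 1/(-2357) - 1*1632 = -1/2357 - 1632 = -3846625/2357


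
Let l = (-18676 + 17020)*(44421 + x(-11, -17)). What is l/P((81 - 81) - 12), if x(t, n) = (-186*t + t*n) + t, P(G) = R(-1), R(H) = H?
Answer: 77240808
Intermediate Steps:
P(G) = -1
x(t, n) = -185*t + n*t (x(t, n) = (-186*t + n*t) + t = -185*t + n*t)
l = -77240808 (l = (-18676 + 17020)*(44421 - 11*(-185 - 17)) = -1656*(44421 - 11*(-202)) = -1656*(44421 + 2222) = -1656*46643 = -77240808)
l/P((81 - 81) - 12) = -77240808/(-1) = -77240808*(-1) = 77240808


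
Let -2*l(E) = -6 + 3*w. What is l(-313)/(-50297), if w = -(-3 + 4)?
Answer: -9/100594 ≈ -8.9469e-5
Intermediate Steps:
w = -1 (w = -1*1 = -1)
l(E) = 9/2 (l(E) = -(-6 + 3*(-1))/2 = -(-6 - 3)/2 = -1/2*(-9) = 9/2)
l(-313)/(-50297) = (9/2)/(-50297) = (9/2)*(-1/50297) = -9/100594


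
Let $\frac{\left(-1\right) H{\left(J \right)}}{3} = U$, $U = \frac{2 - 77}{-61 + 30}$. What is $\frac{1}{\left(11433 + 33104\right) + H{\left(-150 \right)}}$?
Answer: $\frac{31}{1380422} \approx 2.2457 \cdot 10^{-5}$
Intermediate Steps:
$U = \frac{75}{31}$ ($U = - \frac{75}{-31} = \left(-75\right) \left(- \frac{1}{31}\right) = \frac{75}{31} \approx 2.4194$)
$H{\left(J \right)} = - \frac{225}{31}$ ($H{\left(J \right)} = \left(-3\right) \frac{75}{31} = - \frac{225}{31}$)
$\frac{1}{\left(11433 + 33104\right) + H{\left(-150 \right)}} = \frac{1}{\left(11433 + 33104\right) - \frac{225}{31}} = \frac{1}{44537 - \frac{225}{31}} = \frac{1}{\frac{1380422}{31}} = \frac{31}{1380422}$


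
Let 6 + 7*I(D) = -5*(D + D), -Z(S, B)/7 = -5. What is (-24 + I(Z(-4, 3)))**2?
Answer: 274576/49 ≈ 5603.6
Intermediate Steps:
Z(S, B) = 35 (Z(S, B) = -7*(-5) = 35)
I(D) = -6/7 - 10*D/7 (I(D) = -6/7 + (-5*(D + D))/7 = -6/7 + (-10*D)/7 = -6/7 - 10*D/7)
(-24 + I(Z(-4, 3)))**2 = (-24 + (-6/7 - 10/7*35))**2 = (-24 + (-6/7 - 50))**2 = (-24 - 356/7)**2 = (-524/7)**2 = 274576/49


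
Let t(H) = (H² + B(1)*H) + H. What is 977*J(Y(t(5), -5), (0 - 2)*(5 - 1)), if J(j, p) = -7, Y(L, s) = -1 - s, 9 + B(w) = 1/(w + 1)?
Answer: -6839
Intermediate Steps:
B(w) = -9 + 1/(1 + w) (B(w) = -9 + 1/(w + 1) = -9 + 1/(1 + w))
t(H) = H² - 15*H/2 (t(H) = (H² + ((-8 - 9*1)/(1 + 1))*H) + H = (H² + ((-8 - 9)/2)*H) + H = (H² + ((½)*(-17))*H) + H = (H² - 17*H/2) + H = H² - 15*H/2)
977*J(Y(t(5), -5), (0 - 2)*(5 - 1)) = 977*(-7) = -6839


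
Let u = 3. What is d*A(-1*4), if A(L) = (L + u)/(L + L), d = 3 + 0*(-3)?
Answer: 3/8 ≈ 0.37500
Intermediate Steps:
d = 3 (d = 3 + 0 = 3)
A(L) = (3 + L)/(2*L) (A(L) = (L + 3)/(L + L) = (3 + L)/((2*L)) = (3 + L)*(1/(2*L)) = (3 + L)/(2*L))
d*A(-1*4) = 3*((3 - 1*4)/(2*((-1*4)))) = 3*((½)*(3 - 4)/(-4)) = 3*((½)*(-¼)*(-1)) = 3*(⅛) = 3/8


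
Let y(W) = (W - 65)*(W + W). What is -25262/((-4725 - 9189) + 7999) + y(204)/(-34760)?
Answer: 13566391/5140135 ≈ 2.6393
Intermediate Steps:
y(W) = 2*W*(-65 + W) (y(W) = (-65 + W)*(2*W) = 2*W*(-65 + W))
-25262/((-4725 - 9189) + 7999) + y(204)/(-34760) = -25262/((-4725 - 9189) + 7999) + (2*204*(-65 + 204))/(-34760) = -25262/(-13914 + 7999) + (2*204*139)*(-1/34760) = -25262/(-5915) + 56712*(-1/34760) = -25262*(-1/5915) - 7089/4345 = 25262/5915 - 7089/4345 = 13566391/5140135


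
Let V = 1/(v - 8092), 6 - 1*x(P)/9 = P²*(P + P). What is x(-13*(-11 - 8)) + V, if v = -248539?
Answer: -69610121960761/256631 ≈ -2.7125e+8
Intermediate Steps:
x(P) = 54 - 18*P³ (x(P) = 54 - 9*P²*(P + P) = 54 - 9*P²*2*P = 54 - 18*P³)
V = -1/256631 (V = 1/(-248539 - 8092) = 1/(-256631) = -1/256631 ≈ -3.8966e-6)
x(-13*(-11 - 8)) + V = (54 - 18*(-2197*(-11 - 8)³)) - 1/256631 = (54 - 18*(-13*(-19))³) - 1/256631 = (54 - 18*247³) - 1/256631 = (54 - 18*15069223) - 1/256631 = (54 - 271246014) - 1/256631 = -271245960 - 1/256631 = -69610121960761/256631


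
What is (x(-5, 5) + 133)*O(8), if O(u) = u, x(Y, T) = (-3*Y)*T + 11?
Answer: 1752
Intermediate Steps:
x(Y, T) = 11 - 3*T*Y (x(Y, T) = -3*T*Y + 11 = 11 - 3*T*Y)
(x(-5, 5) + 133)*O(8) = ((11 - 3*5*(-5)) + 133)*8 = ((11 + 75) + 133)*8 = (86 + 133)*8 = 219*8 = 1752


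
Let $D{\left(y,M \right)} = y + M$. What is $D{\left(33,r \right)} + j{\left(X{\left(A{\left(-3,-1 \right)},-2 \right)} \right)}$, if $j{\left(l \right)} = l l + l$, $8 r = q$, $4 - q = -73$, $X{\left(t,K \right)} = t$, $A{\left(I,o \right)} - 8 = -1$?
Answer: $\frac{789}{8} \approx 98.625$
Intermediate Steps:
$A{\left(I,o \right)} = 7$ ($A{\left(I,o \right)} = 8 - 1 = 7$)
$q = 77$ ($q = 4 - -73 = 4 + 73 = 77$)
$r = \frac{77}{8}$ ($r = \frac{1}{8} \cdot 77 = \frac{77}{8} \approx 9.625$)
$D{\left(y,M \right)} = M + y$
$j{\left(l \right)} = l + l^{2}$ ($j{\left(l \right)} = l^{2} + l = l + l^{2}$)
$D{\left(33,r \right)} + j{\left(X{\left(A{\left(-3,-1 \right)},-2 \right)} \right)} = \left(\frac{77}{8} + 33\right) + 7 \left(1 + 7\right) = \frac{341}{8} + 7 \cdot 8 = \frac{341}{8} + 56 = \frac{789}{8}$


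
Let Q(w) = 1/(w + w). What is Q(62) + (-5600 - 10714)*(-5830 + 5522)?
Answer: 623064289/124 ≈ 5.0247e+6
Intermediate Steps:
Q(w) = 1/(2*w)
Q(62) + (-5600 - 10714)*(-5830 + 5522) = (½)/62 + (-5600 - 10714)*(-5830 + 5522) = (½)*(1/62) - 16314*(-308) = 1/124 + 5024712 = 623064289/124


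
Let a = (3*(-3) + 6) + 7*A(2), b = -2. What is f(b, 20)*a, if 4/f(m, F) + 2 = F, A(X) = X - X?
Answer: -⅔ ≈ -0.66667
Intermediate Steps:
A(X) = 0
f(m, F) = 4/(-2 + F)
a = -3 (a = (3*(-3) + 6) + 7*0 = (-9 + 6) + 0 = -3 + 0 = -3)
f(b, 20)*a = (4/(-2 + 20))*(-3) = (4/18)*(-3) = (4*(1/18))*(-3) = (2/9)*(-3) = -⅔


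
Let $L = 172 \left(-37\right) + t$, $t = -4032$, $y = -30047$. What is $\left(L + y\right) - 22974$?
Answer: $-63417$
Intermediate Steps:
$L = -10396$ ($L = 172 \left(-37\right) - 4032 = -6364 - 4032 = -10396$)
$\left(L + y\right) - 22974 = \left(-10396 - 30047\right) - 22974 = -40443 - 22974 = -63417$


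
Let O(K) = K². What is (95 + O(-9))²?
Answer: 30976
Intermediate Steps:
(95 + O(-9))² = (95 + (-9)²)² = (95 + 81)² = 176² = 30976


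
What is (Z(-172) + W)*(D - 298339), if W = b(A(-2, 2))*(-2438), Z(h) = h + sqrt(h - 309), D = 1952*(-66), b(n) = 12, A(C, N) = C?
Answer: 12570788188 - 427171*I*sqrt(481) ≈ 1.2571e+10 - 9.3686e+6*I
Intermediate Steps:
D = -128832
Z(h) = h + sqrt(-309 + h)
W = -29256 (W = 12*(-2438) = -29256)
(Z(-172) + W)*(D - 298339) = ((-172 + sqrt(-309 - 172)) - 29256)*(-128832 - 298339) = ((-172 + sqrt(-481)) - 29256)*(-427171) = ((-172 + I*sqrt(481)) - 29256)*(-427171) = (-29428 + I*sqrt(481))*(-427171) = 12570788188 - 427171*I*sqrt(481)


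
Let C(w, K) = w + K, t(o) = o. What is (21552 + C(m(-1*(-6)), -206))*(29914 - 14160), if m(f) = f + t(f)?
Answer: 336473932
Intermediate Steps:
m(f) = 2*f (m(f) = f + f = 2*f)
C(w, K) = K + w
(21552 + C(m(-1*(-6)), -206))*(29914 - 14160) = (21552 + (-206 + 2*(-1*(-6))))*(29914 - 14160) = (21552 + (-206 + 2*6))*15754 = (21552 + (-206 + 12))*15754 = (21552 - 194)*15754 = 21358*15754 = 336473932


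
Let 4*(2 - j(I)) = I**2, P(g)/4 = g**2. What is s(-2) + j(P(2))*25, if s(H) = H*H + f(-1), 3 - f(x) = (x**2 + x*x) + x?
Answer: -1544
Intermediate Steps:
f(x) = 3 - x - 2*x**2 (f(x) = 3 - ((x**2 + x*x) + x) = 3 - ((x**2 + x**2) + x) = 3 - (2*x**2 + x) = 3 - (x + 2*x**2) = 3 + (-x - 2*x**2) = 3 - x - 2*x**2)
s(H) = 2 + H**2 (s(H) = H*H + (3 - 1*(-1) - 2*(-1)**2) = H**2 + (3 + 1 - 2*1) = H**2 + (3 + 1 - 2) = H**2 + 2 = 2 + H**2)
P(g) = 4*g**2
j(I) = 2 - I**2/4
s(-2) + j(P(2))*25 = (2 + (-2)**2) + (2 - (4*2**2)**2/4)*25 = (2 + 4) + (2 - (4*4)**2/4)*25 = 6 + (2 - 1/4*16**2)*25 = 6 + (2 - 1/4*256)*25 = 6 + (2 - 64)*25 = 6 - 62*25 = 6 - 1550 = -1544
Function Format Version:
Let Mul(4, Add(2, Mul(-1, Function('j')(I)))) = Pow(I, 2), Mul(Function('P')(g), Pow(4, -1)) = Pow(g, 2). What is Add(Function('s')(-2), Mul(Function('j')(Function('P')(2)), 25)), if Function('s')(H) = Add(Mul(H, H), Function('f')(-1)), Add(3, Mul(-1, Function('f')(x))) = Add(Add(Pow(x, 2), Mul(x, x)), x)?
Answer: -1544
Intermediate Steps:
Function('f')(x) = Add(3, Mul(-1, x), Mul(-2, Pow(x, 2))) (Function('f')(x) = Add(3, Mul(-1, Add(Add(Pow(x, 2), Mul(x, x)), x))) = Add(3, Mul(-1, Add(Add(Pow(x, 2), Pow(x, 2)), x))) = Add(3, Mul(-1, Add(Mul(2, Pow(x, 2)), x))) = Add(3, Mul(-1, Add(x, Mul(2, Pow(x, 2))))) = Add(3, Add(Mul(-1, x), Mul(-2, Pow(x, 2)))) = Add(3, Mul(-1, x), Mul(-2, Pow(x, 2))))
Function('s')(H) = Add(2, Pow(H, 2)) (Function('s')(H) = Add(Mul(H, H), Add(3, Mul(-1, -1), Mul(-2, Pow(-1, 2)))) = Add(Pow(H, 2), Add(3, 1, Mul(-2, 1))) = Add(Pow(H, 2), Add(3, 1, -2)) = Add(Pow(H, 2), 2) = Add(2, Pow(H, 2)))
Function('P')(g) = Mul(4, Pow(g, 2))
Function('j')(I) = Add(2, Mul(Rational(-1, 4), Pow(I, 2)))
Add(Function('s')(-2), Mul(Function('j')(Function('P')(2)), 25)) = Add(Add(2, Pow(-2, 2)), Mul(Add(2, Mul(Rational(-1, 4), Pow(Mul(4, Pow(2, 2)), 2))), 25)) = Add(Add(2, 4), Mul(Add(2, Mul(Rational(-1, 4), Pow(Mul(4, 4), 2))), 25)) = Add(6, Mul(Add(2, Mul(Rational(-1, 4), Pow(16, 2))), 25)) = Add(6, Mul(Add(2, Mul(Rational(-1, 4), 256)), 25)) = Add(6, Mul(Add(2, -64), 25)) = Add(6, Mul(-62, 25)) = Add(6, -1550) = -1544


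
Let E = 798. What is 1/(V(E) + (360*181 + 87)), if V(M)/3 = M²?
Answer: 1/1975659 ≈ 5.0616e-7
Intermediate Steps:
V(M) = 3*M²
1/(V(E) + (360*181 + 87)) = 1/(3*798² + (360*181 + 87)) = 1/(3*636804 + (65160 + 87)) = 1/(1910412 + 65247) = 1/1975659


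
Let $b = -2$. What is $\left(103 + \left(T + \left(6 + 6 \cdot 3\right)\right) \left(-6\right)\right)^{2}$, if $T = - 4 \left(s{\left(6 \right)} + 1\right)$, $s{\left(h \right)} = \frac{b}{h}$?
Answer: $625$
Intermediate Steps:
$s{\left(h \right)} = - \frac{2}{h}$
$T = - \frac{8}{3}$ ($T = - 4 \left(- \frac{2}{6} + 1\right) = - 4 \left(\left(-2\right) \frac{1}{6} + 1\right) = - 4 \left(- \frac{1}{3} + 1\right) = \left(-4\right) \frac{2}{3} = - \frac{8}{3} \approx -2.6667$)
$\left(103 + \left(T + \left(6 + 6 \cdot 3\right)\right) \left(-6\right)\right)^{2} = \left(103 + \left(- \frac{8}{3} + \left(6 + 6 \cdot 3\right)\right) \left(-6\right)\right)^{2} = \left(103 + \left(- \frac{8}{3} + \left(6 + 18\right)\right) \left(-6\right)\right)^{2} = \left(103 + \left(- \frac{8}{3} + 24\right) \left(-6\right)\right)^{2} = \left(103 + \frac{64}{3} \left(-6\right)\right)^{2} = \left(103 - 128\right)^{2} = \left(-25\right)^{2} = 625$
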